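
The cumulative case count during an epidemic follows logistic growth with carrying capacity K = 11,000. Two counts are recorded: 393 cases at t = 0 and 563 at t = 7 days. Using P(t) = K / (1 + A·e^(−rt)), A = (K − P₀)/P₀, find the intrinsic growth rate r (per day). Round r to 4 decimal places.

r ≈ 0.0537 per day

A = (11000 − 393)/393 = 26.98982
563 = 11000/(1 + 26.98982·e^(−r·7)) → e^(−7r) = (19.53819 − 1)/26.98982 = 0.686858
r = −ln(0.686858)/7 = 0.37563/7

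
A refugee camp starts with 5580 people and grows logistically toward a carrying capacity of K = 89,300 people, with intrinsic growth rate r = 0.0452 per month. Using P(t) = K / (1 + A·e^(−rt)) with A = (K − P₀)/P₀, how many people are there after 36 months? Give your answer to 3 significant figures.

A = (89300 − 5580)/5580 = 15.00358
P(36) = 89300 / (1 + 15.00358·e^(−0.0452·36)) = 89300 / (1 + 15.00358·0.196479)
= 89300 / 3.94789 ≈ 22619.69

≈ 22,600 people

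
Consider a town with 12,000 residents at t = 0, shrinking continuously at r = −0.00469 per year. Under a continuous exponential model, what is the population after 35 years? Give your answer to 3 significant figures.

≈ 10,200 residents

P(35) = 12000 · e^(-0.00469·35) = 12000 · e^(-0.16415)
= 12000 · 0.84861 ≈ 10183.38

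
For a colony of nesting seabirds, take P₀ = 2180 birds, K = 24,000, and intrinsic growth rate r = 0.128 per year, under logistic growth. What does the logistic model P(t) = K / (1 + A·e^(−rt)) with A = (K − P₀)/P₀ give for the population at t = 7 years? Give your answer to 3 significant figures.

≈ 4,720 birds

A = (24000 − 2180)/2180 = 10.00917
P(7) = 24000 / (1 + 10.00917·e^(−0.128·7)) = 24000 / (1 + 10.00917·0.408199)
= 24000 / 5.08574 ≈ 4719.08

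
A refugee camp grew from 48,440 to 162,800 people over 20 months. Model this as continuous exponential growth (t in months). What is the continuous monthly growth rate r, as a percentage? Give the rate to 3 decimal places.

r ≈ 6.061% per month

162800 = 48440 · e^(r·20)
e^(20r) = 162800/48440 = 3.36086
r = ln(3.36086) / 20 = 1.2122 / 20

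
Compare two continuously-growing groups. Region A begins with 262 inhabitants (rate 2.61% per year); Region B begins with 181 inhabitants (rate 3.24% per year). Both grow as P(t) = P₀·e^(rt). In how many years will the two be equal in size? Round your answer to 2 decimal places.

t ≈ 58.71 years

262·e^(0.0261t) = 181·e^(0.0324t)
262/181 = e^((0.0324 − 0.0261)t) → ln(1.44751) = 0.0063·t
t = 0.36985 / 0.0063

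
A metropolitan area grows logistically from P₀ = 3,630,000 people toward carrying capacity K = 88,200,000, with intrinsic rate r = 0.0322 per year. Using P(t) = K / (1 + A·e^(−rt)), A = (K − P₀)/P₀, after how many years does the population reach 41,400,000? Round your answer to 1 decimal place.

t ≈ 94.0 years

A = (88200000 − 3630000)/3630000 = 23.29752
41400000 = 88200000/(1 + 23.29752·e^(−0.0322t)) → 1 + 23.29752·e^(−0.0322t) = 2.13043
e^(−0.0322t) = 0.048522 → t = ln(20.60935)/0.0322 = 3.02574/0.0322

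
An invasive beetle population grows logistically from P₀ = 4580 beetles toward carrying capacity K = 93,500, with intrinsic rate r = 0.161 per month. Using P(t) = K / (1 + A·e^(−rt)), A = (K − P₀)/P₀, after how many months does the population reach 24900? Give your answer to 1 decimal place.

A = (93500 − 4580)/4580 = 19.41485
24900 = 93500/(1 + 19.41485·e^(−0.161t)) → 1 + 19.41485·e^(−0.161t) = 3.75502
e^(−0.161t) = 0.141903 → t = ln(7.04708)/0.161 = 1.95261/0.161

t ≈ 12.1 months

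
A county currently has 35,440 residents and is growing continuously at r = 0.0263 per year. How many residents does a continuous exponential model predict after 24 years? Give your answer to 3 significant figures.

≈ 66,600 residents

P(24) = 35440 · e^(0.0263·24) = 35440 · e^(0.6312)
= 35440 · 1.87987 ≈ 66622.42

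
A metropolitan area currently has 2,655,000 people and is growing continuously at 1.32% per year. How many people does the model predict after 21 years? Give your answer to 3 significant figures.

≈ 3,500,000 people

P(21) = 2655000 · e^(0.0132·21) = 2655000 · e^(0.2772)
= 2655000 · 1.31943 ≈ 3503087.26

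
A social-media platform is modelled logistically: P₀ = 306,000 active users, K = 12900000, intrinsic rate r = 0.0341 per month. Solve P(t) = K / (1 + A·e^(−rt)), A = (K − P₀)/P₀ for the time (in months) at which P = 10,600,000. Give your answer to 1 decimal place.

t ≈ 153.8 months

A = (12900000 − 306000)/306000 = 41.15686
10600000 = 12900000/(1 + 41.15686·e^(−0.0341t)) → 1 + 41.15686·e^(−0.0341t) = 1.21698
e^(−0.0341t) = 0.005272 → t = ln(189.67945)/0.0341 = 5.24534/0.0341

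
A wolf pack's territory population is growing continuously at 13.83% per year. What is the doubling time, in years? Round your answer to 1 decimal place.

doubling time = ln(2) / |r| = 0.69315 / 0.1383

doubling time ≈ 5.0 years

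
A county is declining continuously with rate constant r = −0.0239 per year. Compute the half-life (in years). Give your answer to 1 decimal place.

half-life = ln(2) / |r| = 0.69315 / 0.0239

half-life ≈ 29.0 years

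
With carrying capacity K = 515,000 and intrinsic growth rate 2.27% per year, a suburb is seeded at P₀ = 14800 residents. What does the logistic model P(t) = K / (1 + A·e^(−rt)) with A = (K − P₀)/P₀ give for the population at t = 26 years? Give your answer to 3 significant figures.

A = (515000 − 14800)/14800 = 33.7973
P(26) = 515000 / (1 + 33.7973·e^(−0.0227·26)) = 515000 / (1 + 33.7973·0.554216)
= 515000 / 19.73102 ≈ 26101.04

≈ 26,100 residents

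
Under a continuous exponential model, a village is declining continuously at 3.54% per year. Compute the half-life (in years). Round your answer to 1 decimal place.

half-life = ln(2) / |r| = 0.69315 / 0.0354

half-life ≈ 19.6 years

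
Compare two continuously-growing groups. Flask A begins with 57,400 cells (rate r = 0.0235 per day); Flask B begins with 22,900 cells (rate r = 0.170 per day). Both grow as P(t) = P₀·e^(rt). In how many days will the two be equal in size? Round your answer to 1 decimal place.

57400·e^(0.0235t) = 22900·e^(0.17t)
57400/22900 = e^((0.17 − 0.0235)t) → ln(2.50655) = 0.1465·t
t = 0.91891 / 0.1465

t ≈ 6.3 days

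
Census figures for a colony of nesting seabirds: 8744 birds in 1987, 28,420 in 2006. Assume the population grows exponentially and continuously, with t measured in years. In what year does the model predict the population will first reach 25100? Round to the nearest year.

year 2004

r = ln(28420/8744) / 19 = 1.17873/19 ≈ 0.062038 per year
t = ln(25100/8744) / r = 1.0545/0.062038 ≈ 17 years after 1987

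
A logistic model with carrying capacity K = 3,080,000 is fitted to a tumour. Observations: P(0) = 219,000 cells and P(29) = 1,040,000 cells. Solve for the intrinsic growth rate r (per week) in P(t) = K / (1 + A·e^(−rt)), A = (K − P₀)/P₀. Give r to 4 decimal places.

r ≈ 0.0654 per week

A = (3080000 − 219000)/219000 = 13.06393
1040000 = 3080000/(1 + 13.06393·e^(−r·29)) → e^(−29r) = (2.96154 − 1)/13.06393 = 0.150149
r = −ln(0.150149)/29 = 1.89613/29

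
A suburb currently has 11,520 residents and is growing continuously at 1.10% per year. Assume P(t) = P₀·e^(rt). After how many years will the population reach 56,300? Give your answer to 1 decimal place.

t ≈ 144.2 years

56300 = 11520 · e^(0.011·t)
t = ln(56300/11520) / 0.011 = ln(4.88715) / 0.011 = 1.58661 / 0.011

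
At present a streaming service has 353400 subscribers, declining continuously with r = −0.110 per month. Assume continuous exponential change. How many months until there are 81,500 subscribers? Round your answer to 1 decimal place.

81500 = 353400 · e^(-0.11·t)
t = ln(81500/353400) / -0.11 = ln(0.23062) / -0.11 = -1.467 / -0.11

t ≈ 13.3 months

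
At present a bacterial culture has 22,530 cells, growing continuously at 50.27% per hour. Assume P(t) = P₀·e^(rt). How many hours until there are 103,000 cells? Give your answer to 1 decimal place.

t ≈ 3.0 hours

103000 = 22530 · e^(0.5027·t)
t = ln(103000/22530) / 0.5027 = ln(4.57168) / 0.5027 = 1.51988 / 0.5027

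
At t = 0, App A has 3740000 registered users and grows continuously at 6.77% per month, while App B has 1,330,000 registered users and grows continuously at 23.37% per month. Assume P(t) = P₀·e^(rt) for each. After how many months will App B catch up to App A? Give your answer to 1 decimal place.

3740000·e^(0.0677t) = 1330000·e^(0.2337t)
3740000/1330000 = e^((0.2337 − 0.0677)t) → ln(2.81203) = 0.166·t
t = 1.03391 / 0.166

t ≈ 6.2 months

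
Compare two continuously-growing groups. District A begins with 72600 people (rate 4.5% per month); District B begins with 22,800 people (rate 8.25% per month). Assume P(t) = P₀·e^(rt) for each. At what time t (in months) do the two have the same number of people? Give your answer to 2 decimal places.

72600·e^(0.045t) = 22800·e^(0.0825t)
72600/22800 = e^((0.0825 − 0.045)t) → ln(3.18421) = 0.0375·t
t = 1.1582 / 0.0375

t ≈ 30.89 months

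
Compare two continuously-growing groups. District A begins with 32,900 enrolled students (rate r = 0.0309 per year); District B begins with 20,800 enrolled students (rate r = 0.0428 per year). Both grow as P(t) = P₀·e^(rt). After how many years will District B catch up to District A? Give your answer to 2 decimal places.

32900·e^(0.0309t) = 20800·e^(0.0428t)
32900/20800 = e^((0.0428 − 0.0309)t) → ln(1.58173) = 0.0119·t
t = 0.45852 / 0.0119

t ≈ 38.53 years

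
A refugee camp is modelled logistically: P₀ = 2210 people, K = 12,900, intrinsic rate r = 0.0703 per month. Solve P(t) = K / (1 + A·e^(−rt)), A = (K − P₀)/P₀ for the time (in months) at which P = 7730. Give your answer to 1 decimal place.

A = (12900 − 2210)/2210 = 4.8371
7730 = 12900/(1 + 4.8371·e^(−0.0703t)) → 1 + 4.8371·e^(−0.0703t) = 1.66882
e^(−0.0703t) = 0.138269 → t = ln(7.23227)/0.0703 = 1.97855/0.0703

t ≈ 28.1 months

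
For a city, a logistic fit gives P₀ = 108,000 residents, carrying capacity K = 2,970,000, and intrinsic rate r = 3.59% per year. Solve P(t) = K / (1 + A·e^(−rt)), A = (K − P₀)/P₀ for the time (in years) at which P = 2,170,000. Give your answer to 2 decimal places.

t ≈ 119.08 years

A = (2970000 − 108000)/108000 = 26.5
2170000 = 2970000/(1 + 26.5·e^(−0.0359t)) → 1 + 26.5·e^(−0.0359t) = 1.36866
e^(−0.0359t) = 0.013912 → t = ln(71.88125)/0.0359 = 4.27502/0.0359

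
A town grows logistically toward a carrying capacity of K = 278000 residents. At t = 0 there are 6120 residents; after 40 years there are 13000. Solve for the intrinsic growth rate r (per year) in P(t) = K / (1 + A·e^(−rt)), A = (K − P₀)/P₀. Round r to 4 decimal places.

A = (278000 − 6120)/6120 = 44.42484
13000 = 278000/(1 + 44.42484·e^(−r·40)) → e^(−40r) = (21.38462 − 1)/44.42484 = 0.458856
r = −ln(0.458856)/40 = 0.77902/40

r ≈ 0.0195 per year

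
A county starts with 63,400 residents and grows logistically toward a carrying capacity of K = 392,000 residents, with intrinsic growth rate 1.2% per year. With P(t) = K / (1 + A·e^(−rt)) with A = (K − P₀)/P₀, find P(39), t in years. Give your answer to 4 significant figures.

≈ 92,330 residents

A = (392000 − 63400)/63400 = 5.18297
P(39) = 392000 / (1 + 5.18297·e^(−0.012·39)) = 392000 / (1 + 5.18297·0.626254)
= 392000 / 4.24585 ≈ 92325.44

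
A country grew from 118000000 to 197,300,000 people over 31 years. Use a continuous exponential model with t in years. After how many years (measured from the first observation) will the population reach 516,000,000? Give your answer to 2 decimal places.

r = ln(197300000/118000000) / 31 ≈ 0.016582 per year
t = ln(516000000/118000000) / r = 1.47542 / 0.016582 ≈ 88.978

t ≈ 88.98 years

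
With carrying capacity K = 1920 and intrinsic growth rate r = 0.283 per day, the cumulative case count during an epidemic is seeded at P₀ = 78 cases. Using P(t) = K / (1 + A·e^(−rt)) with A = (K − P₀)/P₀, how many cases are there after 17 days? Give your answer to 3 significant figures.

A = (1920 − 78)/78 = 23.61538
P(17) = 1920 / (1 + 23.61538·e^(−0.283·17)) = 1920 / (1 + 23.61538·0.00814)
= 1920 / 1.19222 ≈ 1610.44

≈ 1,610 cases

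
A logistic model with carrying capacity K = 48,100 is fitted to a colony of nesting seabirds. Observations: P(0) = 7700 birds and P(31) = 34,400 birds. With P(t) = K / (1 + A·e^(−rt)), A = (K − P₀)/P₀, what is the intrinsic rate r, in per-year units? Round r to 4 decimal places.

A = (48100 − 7700)/7700 = 5.24675
34400 = 48100/(1 + 5.24675·e^(−r·31)) → e^(−31r) = (1.39826 − 1)/5.24675 = 0.075905
r = −ln(0.075905)/31 = 2.57827/31

r ≈ 0.0832 per year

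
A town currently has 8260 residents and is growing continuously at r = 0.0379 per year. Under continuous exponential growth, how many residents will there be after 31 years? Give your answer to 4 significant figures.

P(31) = 8260 · e^(0.0379·31) = 8260 · e^(1.1749)
= 8260 · 3.23782 ≈ 26744.39

≈ 26,740 residents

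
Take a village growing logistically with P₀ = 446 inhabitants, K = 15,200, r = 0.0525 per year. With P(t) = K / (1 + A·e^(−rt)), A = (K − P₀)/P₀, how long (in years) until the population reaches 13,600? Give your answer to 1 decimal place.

A = (15200 − 446)/446 = 33.08072
13600 = 15200/(1 + 33.08072·e^(−0.0525t)) → 1 + 33.08072·e^(−0.0525t) = 1.11765
e^(−0.0525t) = 0.003556 → t = ln(281.1861)/0.0525 = 5.63902/0.0525

t ≈ 107.4 years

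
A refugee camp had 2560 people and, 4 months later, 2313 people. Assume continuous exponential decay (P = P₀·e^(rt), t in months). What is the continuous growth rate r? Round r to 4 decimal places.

r ≈ -0.0254 per month

2313 = 2560 · e^(r·4)
e^(4r) = 2313/2560 = 0.90352
r = ln(0.90352) / 4 = -0.10146 / 4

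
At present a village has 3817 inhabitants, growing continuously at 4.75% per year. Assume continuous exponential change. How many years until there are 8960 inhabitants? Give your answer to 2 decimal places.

t ≈ 17.96 years

8960 = 3817 · e^(0.0475·t)
t = ln(8960/3817) / 0.0475 = ln(2.34739) / 0.0475 = 0.85331 / 0.0475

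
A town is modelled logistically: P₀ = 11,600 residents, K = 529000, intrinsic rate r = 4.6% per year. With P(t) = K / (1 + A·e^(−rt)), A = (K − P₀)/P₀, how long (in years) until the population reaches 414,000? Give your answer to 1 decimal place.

t ≈ 110.4 years

A = (529000 − 11600)/11600 = 44.60345
414000 = 529000/(1 + 44.60345·e^(−0.046t)) → 1 + 44.60345·e^(−0.046t) = 1.27778
e^(−0.046t) = 0.006228 → t = ln(160.57241)/0.046 = 5.07875/0.046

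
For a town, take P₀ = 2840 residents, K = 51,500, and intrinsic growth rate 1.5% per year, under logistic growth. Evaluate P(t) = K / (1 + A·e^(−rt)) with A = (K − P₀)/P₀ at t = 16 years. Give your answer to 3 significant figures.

A = (51500 − 2840)/2840 = 17.1338
P(16) = 51500 / (1 + 17.1338·e^(−0.015·16)) = 51500 / (1 + 17.1338·0.786628)
= 51500 / 14.47793 ≈ 3557.14

≈ 3,560 residents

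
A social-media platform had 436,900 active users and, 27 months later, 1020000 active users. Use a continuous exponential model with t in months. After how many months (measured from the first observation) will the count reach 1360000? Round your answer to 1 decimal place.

t ≈ 36.2 months

r = ln(1020000/436900) / 27 ≈ 0.031402 per month
t = ln(1360000/436900) / r = 1.13554 / 0.031402 ≈ 36.161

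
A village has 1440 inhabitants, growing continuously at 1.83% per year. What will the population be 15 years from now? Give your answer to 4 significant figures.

P(15) = 1440 · e^(0.0183·15) = 1440 · e^(0.2745)
= 1440 · 1.31587 ≈ 1894.86

≈ 1,895 inhabitants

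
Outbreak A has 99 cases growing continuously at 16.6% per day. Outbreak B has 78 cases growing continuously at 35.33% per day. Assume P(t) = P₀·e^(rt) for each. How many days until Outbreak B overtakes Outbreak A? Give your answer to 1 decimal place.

99·e^(0.166t) = 78·e^(0.3533t)
99/78 = e^((0.3533 − 0.166)t) → ln(1.26923) = 0.1873·t
t = 0.23841 / 0.1873

t ≈ 1.3 days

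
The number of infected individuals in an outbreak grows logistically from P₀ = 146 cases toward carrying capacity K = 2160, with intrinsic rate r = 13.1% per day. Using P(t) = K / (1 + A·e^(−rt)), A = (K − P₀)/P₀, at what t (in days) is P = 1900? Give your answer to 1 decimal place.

t ≈ 35.2 days

A = (2160 − 146)/146 = 13.79452
1900 = 2160/(1 + 13.79452·e^(−0.131t)) → 1 + 13.79452·e^(−0.131t) = 1.13684
e^(−0.131t) = 0.00992 → t = ln(100.80611)/0.131 = 4.6132/0.131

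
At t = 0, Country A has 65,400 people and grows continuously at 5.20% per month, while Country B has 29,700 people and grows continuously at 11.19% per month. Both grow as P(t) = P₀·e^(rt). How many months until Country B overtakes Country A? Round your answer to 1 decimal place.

65400·e^(0.052t) = 29700·e^(0.1119t)
65400/29700 = e^((0.1119 − 0.052)t) → ln(2.20202) = 0.0599·t
t = 0.78938 / 0.0599

t ≈ 13.2 months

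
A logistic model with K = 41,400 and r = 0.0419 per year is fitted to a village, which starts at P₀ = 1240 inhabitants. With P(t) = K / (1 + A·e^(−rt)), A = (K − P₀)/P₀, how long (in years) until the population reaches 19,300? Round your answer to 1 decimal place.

A = (41400 − 1240)/1240 = 32.3871
19300 = 41400/(1 + 32.3871·e^(−0.0419t)) → 1 + 32.3871·e^(−0.0419t) = 2.14508
e^(−0.0419t) = 0.035356 → t = ln(28.28375)/0.0419 = 3.34229/0.0419

t ≈ 79.8 years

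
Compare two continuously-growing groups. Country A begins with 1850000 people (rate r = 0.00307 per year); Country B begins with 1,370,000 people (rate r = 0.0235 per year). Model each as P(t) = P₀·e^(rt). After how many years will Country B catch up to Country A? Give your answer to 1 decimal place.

t ≈ 14.7 years

1850000·e^(0.00307t) = 1370000·e^(0.0235t)
1850000/1370000 = e^((0.0235 − 0.00307)t) → ln(1.35036) = 0.02043·t
t = 0.30037 / 0.02043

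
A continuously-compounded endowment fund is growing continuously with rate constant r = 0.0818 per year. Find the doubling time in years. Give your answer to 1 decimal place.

doubling time = ln(2) / |r| = 0.69315 / 0.0818

doubling time ≈ 8.5 years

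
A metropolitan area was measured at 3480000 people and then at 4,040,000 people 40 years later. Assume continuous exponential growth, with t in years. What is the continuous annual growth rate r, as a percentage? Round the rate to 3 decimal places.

r ≈ 0.373% per year

4040000 = 3480000 · e^(r·40)
e^(40r) = 4040000/3480000 = 1.16092
r = ln(1.16092) / 40 = 0.14921 / 40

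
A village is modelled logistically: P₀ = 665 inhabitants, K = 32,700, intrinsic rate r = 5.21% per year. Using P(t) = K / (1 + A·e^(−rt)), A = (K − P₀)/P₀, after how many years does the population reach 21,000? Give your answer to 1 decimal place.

t ≈ 85.6 years

A = (32700 − 665)/665 = 48.17293
21000 = 32700/(1 + 48.17293·e^(−0.0521t)) → 1 + 48.17293·e^(−0.0521t) = 1.55714
e^(−0.0521t) = 0.011565 → t = ln(86.46424)/0.0521 = 4.45973/0.0521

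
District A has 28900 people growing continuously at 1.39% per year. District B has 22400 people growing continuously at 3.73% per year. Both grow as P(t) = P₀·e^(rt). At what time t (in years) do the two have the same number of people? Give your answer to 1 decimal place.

t ≈ 10.9 years

28900·e^(0.0139t) = 22400·e^(0.0373t)
28900/22400 = e^((0.0373 − 0.0139)t) → ln(1.29018) = 0.0234·t
t = 0.25478 / 0.0234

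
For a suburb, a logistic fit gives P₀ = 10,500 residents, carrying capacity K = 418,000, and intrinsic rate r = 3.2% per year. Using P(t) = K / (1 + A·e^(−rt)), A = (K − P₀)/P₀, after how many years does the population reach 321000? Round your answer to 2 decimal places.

t ≈ 151.73 years

A = (418000 − 10500)/10500 = 38.80952
321000 = 418000/(1 + 38.80952·e^(−0.032t)) → 1 + 38.80952·e^(−0.032t) = 1.30218
e^(−0.032t) = 0.007786 → t = ln(128.43152)/0.032 = 4.8554/0.032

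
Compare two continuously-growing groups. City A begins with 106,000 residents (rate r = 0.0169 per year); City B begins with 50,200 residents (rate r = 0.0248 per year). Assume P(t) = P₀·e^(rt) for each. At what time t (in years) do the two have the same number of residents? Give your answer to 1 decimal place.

t ≈ 94.6 years

106000·e^(0.0169t) = 50200·e^(0.0248t)
106000/50200 = e^((0.0248 − 0.0169)t) → ln(2.11155) = 0.0079·t
t = 0.74742 / 0.0079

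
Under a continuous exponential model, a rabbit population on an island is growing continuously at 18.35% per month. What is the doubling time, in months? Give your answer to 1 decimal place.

doubling time = ln(2) / |r| = 0.69315 / 0.1835

doubling time ≈ 3.8 months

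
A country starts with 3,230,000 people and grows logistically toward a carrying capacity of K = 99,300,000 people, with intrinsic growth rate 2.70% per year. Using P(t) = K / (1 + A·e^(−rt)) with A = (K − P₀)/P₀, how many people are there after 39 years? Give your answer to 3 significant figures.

A = (99300000 − 3230000)/3230000 = 29.74303
P(39) = 99300000 / (1 + 29.74303·e^(−0.027·39)) = 99300000 / (1 + 29.74303·0.34889)
= 99300000 / 11.37703 ≈ 8728110.74

≈ 8,730,000 people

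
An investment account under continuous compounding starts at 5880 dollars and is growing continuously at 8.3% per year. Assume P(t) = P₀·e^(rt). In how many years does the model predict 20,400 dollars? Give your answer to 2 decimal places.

t ≈ 14.99 years

20400 = 5880 · e^(0.083·t)
t = ln(20400/5880) / 0.083 = ln(3.46939) / 0.083 = 1.24398 / 0.083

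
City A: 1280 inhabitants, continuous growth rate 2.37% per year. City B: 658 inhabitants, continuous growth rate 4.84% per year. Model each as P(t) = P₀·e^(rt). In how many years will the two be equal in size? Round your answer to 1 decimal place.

t ≈ 26.9 years

1280·e^(0.0237t) = 658·e^(0.0484t)
1280/658 = e^((0.0484 − 0.0237)t) → ln(1.94529) = 0.0247·t
t = 0.66541 / 0.0247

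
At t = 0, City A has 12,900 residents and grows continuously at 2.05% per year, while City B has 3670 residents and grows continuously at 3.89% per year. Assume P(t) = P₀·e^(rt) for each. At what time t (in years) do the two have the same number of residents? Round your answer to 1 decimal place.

t ≈ 68.3 years

12900·e^(0.0205t) = 3670·e^(0.0389t)
12900/3670 = e^((0.0389 − 0.0205)t) → ln(3.51499) = 0.0184·t
t = 1.25704 / 0.0184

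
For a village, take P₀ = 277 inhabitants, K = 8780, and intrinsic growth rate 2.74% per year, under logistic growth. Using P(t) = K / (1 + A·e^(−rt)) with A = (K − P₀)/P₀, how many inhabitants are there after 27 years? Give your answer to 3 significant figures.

≈ 561 inhabitants

A = (8780 − 277)/277 = 30.69675
P(27) = 8780 / (1 + 30.69675·e^(−0.0274·27)) = 8780 / (1 + 30.69675·0.477209)
= 8780 / 15.64878 ≈ 561.07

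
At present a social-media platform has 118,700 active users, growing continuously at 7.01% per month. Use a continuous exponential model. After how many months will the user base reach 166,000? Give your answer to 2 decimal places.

t ≈ 4.78 months

166000 = 118700 · e^(0.0701·t)
t = ln(166000/118700) / 0.0701 = ln(1.39848) / 0.0701 = 0.33539 / 0.0701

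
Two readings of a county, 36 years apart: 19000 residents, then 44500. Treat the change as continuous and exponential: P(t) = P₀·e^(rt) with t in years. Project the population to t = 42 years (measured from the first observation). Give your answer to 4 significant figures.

≈ 51,280 residents

r = ln(44500/19000) / 36 ≈ 0.02364 per year
P(42) = 19000 · e^(0.02364·42) = 19000 · 2.69903 ≈ 51281.54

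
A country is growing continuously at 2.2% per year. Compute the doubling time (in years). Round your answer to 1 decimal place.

doubling time ≈ 31.5 years

doubling time = ln(2) / |r| = 0.69315 / 0.022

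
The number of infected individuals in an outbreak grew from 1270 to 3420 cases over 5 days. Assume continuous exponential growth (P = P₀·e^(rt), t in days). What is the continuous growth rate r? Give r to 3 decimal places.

3420 = 1270 · e^(r·5)
e^(5r) = 3420/1270 = 2.69291
r = ln(2.69291) / 5 = 0.99062 / 5

r ≈ 0.198 per day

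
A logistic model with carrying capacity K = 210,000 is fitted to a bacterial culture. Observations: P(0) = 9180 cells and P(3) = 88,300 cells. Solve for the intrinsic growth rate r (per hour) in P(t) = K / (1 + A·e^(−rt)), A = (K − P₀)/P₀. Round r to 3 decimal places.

A = (210000 − 9180)/9180 = 21.87582
88300 = 210000/(1 + 21.87582·e^(−r·3)) → e^(−3r) = (2.37826 − 1)/21.87582 = 0.063004
r = −ln(0.063004)/3 = 2.76456/3

r ≈ 0.922 per hour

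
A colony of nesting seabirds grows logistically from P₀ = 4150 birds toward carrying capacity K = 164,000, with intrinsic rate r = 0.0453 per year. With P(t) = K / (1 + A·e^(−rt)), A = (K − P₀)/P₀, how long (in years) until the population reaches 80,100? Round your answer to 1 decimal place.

t ≈ 79.6 years

A = (164000 − 4150)/4150 = 38.51807
80100 = 164000/(1 + 38.51807·e^(−0.0453t)) → 1 + 38.51807·e^(−0.0453t) = 2.04744
e^(−0.0453t) = 0.027193 → t = ln(36.77351)/0.0453 = 3.60478/0.0453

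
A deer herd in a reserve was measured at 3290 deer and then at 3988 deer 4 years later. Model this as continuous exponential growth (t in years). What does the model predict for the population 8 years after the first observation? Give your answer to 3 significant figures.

≈ 4,830 deer

r = ln(3988/3290) / 4 ≈ 0.048101 per year
P(8) = 3290 · e^(0.048101·8) = 3290 · 1.46933 ≈ 4834.09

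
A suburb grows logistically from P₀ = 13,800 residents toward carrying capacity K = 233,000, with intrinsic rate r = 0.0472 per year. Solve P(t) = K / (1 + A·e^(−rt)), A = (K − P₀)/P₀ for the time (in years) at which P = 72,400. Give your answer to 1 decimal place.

A = (233000 − 13800)/13800 = 15.88406
72400 = 233000/(1 + 15.88406·e^(−0.0472t)) → 1 + 15.88406·e^(−0.0472t) = 3.21823
e^(−0.0472t) = 0.139651 → t = ln(7.16068)/0.0472 = 1.96861/0.0472

t ≈ 41.7 years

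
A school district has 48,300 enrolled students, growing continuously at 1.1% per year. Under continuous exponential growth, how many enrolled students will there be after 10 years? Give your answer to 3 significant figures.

≈ 53,900 enrolled students

P(10) = 48300 · e^(0.011·10) = 48300 · e^(0.11)
= 48300 · 1.11628 ≈ 53916.23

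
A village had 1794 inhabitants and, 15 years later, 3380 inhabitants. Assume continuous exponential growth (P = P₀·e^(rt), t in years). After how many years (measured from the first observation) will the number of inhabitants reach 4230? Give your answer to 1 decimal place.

t ≈ 20.3 years

r = ln(3380/1794) / 15 ≈ 0.042229 per year
t = ln(4230/1794) / r = 0.85775 / 0.042229 ≈ 20.312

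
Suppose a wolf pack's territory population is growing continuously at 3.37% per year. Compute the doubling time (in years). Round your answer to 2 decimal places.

doubling time = ln(2) / |r| = 0.69315 / 0.0337

doubling time ≈ 20.57 years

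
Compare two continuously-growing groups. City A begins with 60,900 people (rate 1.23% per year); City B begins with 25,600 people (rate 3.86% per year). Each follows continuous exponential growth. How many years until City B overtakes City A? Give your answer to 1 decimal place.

60900·e^(0.0123t) = 25600·e^(0.0386t)
60900/25600 = e^((0.0386 − 0.0123)t) → ln(2.37891) = 0.0263·t
t = 0.86664 / 0.0263

t ≈ 33.0 years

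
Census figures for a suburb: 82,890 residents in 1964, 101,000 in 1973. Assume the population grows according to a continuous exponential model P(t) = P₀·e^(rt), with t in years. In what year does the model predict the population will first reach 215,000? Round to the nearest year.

year 2007

r = ln(101000/82890) / 9 = 0.19761/9 ≈ 0.021956 per year
t = ln(215000/82890) / r = 0.95312/0.021956 ≈ 43.41 years after 1964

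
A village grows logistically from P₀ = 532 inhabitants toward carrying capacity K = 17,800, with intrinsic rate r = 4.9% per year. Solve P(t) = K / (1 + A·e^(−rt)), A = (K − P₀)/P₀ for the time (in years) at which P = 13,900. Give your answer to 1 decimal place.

A = (17800 − 532)/532 = 32.45865
13900 = 17800/(1 + 32.45865·e^(−0.049t)) → 1 + 32.45865·e^(−0.049t) = 1.28058
e^(−0.049t) = 0.008644 → t = ln(115.68595)/0.049 = 4.75088/0.049

t ≈ 97.0 years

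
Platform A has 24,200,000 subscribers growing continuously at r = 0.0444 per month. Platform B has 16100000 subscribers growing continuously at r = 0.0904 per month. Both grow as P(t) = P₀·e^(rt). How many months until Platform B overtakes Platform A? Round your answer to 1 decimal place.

24200000·e^(0.0444t) = 16100000·e^(0.0904t)
24200000/16100000 = e^((0.0904 − 0.0444)t) → ln(1.50311) = 0.046·t
t = 0.40753 / 0.046

t ≈ 8.9 months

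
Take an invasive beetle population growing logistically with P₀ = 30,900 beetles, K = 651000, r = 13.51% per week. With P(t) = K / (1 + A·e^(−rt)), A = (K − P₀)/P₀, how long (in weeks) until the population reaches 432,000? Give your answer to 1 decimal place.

A = (651000 − 30900)/30900 = 20.06796
432000 = 651000/(1 + 20.06796·e^(−0.1351t)) → 1 + 20.06796·e^(−0.1351t) = 1.50694
e^(−0.1351t) = 0.025261 → t = ln(39.58612)/0.1351 = 3.67848/0.1351

t ≈ 27.2 weeks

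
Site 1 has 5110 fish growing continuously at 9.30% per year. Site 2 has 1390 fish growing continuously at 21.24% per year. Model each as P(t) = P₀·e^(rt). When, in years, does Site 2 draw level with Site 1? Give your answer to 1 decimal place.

5110·e^(0.093t) = 1390·e^(0.2124t)
5110/1390 = e^((0.2124 − 0.093)t) → ln(3.67626) = 0.1194·t
t = 1.3019 / 0.1194

t ≈ 10.9 years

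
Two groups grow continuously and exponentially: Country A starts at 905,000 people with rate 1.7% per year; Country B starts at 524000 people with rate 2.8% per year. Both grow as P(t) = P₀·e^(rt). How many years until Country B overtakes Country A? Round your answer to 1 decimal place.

905000·e^(0.017t) = 524000·e^(0.028t)
905000/524000 = e^((0.028 − 0.017)t) → ln(1.7271) = 0.011·t
t = 0.54644 / 0.011

t ≈ 49.7 years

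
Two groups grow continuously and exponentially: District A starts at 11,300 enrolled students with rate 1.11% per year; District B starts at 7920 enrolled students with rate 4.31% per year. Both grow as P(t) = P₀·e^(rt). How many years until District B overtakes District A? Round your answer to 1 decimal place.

11300·e^(0.0111t) = 7920·e^(0.0431t)
11300/7920 = e^((0.0431 − 0.0111)t) → ln(1.42677) = 0.032·t
t = 0.35541 / 0.032

t ≈ 11.1 years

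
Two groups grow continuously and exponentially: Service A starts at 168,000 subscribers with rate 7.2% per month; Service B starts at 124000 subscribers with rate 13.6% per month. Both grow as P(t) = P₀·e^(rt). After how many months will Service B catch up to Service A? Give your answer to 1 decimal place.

t ≈ 4.7 months

168000·e^(0.072t) = 124000·e^(0.136t)
168000/124000 = e^((0.136 − 0.072)t) → ln(1.35484) = 0.064·t
t = 0.30368 / 0.064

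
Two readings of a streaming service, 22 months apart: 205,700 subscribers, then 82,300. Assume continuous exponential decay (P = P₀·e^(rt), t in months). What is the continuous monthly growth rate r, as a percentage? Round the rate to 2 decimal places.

82300 = 205700 · e^(r·22)
e^(22r) = 82300/205700 = 0.4001
r = ln(0.4001) / 22 = -0.91605 / 22

r ≈ -4.16% per month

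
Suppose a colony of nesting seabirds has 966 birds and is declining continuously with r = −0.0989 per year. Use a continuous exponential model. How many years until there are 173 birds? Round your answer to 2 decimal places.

173 = 966 · e^(-0.0989·t)
t = ln(173/966) / -0.0989 = ln(0.17909) / -0.0989 = -1.71987 / -0.0989

t ≈ 17.39 years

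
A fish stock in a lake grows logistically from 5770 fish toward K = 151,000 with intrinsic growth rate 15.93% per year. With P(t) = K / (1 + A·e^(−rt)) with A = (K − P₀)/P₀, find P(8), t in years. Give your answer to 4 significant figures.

≈ 18,790 fish

A = (151000 − 5770)/5770 = 25.16984
P(8) = 151000 / (1 + 25.16984·e^(−0.1593·8)) = 151000 / (1 + 25.16984·0.279599)
= 151000 / 8.03746 ≈ 18787.04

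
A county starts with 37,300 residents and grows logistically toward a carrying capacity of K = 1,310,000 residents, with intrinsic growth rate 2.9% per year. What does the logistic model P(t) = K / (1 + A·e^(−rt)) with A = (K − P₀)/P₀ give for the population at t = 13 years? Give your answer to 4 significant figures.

A = (1310000 − 37300)/37300 = 34.12064
P(13) = 1310000 / (1 + 34.12064·e^(−0.029·13)) = 1310000 / (1 + 34.12064·0.685916)
= 1310000 / 24.4039 ≈ 53679.95

≈ 53,680 residents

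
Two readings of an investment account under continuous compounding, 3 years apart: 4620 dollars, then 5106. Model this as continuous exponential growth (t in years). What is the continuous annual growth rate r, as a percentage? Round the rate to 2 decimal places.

5106 = 4620 · e^(r·3)
e^(3r) = 5106/4620 = 1.10519
r = ln(1.10519) / 3 = 0.10002 / 3

r ≈ 3.33% per year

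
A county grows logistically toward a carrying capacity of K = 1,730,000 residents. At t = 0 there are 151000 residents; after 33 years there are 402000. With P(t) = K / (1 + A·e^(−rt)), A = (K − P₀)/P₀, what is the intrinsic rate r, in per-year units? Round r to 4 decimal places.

A = (1730000 − 151000)/151000 = 10.45695
402000 = 1730000/(1 + 10.45695·e^(−r·33)) → e^(−33r) = (4.30348 − 1)/10.45695 = 0.315913
r = −ln(0.315913)/33 = 1.15229/33

r ≈ 0.0349 per year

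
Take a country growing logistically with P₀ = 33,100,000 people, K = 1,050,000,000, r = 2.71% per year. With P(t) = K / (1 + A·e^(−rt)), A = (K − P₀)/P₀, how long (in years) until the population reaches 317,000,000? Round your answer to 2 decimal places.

A = (1050000000 − 33100000)/33100000 = 30.72205
317000000 = 1050000000/(1 + 30.72205·e^(−0.0271t)) → 1 + 30.72205·e^(−0.0271t) = 3.3123
e^(−0.0271t) = 0.075265 → t = ln(13.28635)/0.0271 = 2.58674/0.0271

t ≈ 95.45 years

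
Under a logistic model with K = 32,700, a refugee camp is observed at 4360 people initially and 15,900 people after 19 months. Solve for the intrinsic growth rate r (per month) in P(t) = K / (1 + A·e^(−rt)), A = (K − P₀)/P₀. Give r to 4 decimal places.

A = (32700 − 4360)/4360 = 6.5
15900 = 32700/(1 + 6.5·e^(−r·19)) → e^(−19r) = (2.0566 − 1)/6.5 = 0.162554
r = −ln(0.162554)/19 = 1.81674/19

r ≈ 0.0956 per month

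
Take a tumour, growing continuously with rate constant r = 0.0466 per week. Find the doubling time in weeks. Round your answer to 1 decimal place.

doubling time = ln(2) / |r| = 0.69315 / 0.0466

doubling time ≈ 14.9 weeks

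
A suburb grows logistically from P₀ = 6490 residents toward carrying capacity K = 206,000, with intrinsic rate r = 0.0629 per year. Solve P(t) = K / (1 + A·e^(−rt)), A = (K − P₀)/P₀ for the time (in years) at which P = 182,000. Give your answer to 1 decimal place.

A = (206000 − 6490)/6490 = 30.74114
182000 = 206000/(1 + 30.74114·e^(−0.0629t)) → 1 + 30.74114·e^(−0.0629t) = 1.13187
e^(−0.0629t) = 0.00429 → t = ln(233.12031)/0.0629 = 5.45155/0.0629

t ≈ 86.7 years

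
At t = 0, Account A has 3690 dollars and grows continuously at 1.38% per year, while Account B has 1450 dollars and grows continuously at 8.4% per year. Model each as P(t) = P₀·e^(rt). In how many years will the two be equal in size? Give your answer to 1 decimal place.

t ≈ 13.3 years

3690·e^(0.0138t) = 1450·e^(0.084t)
3690/1450 = e^((0.084 − 0.0138)t) → ln(2.54483) = 0.0702·t
t = 0.93406 / 0.0702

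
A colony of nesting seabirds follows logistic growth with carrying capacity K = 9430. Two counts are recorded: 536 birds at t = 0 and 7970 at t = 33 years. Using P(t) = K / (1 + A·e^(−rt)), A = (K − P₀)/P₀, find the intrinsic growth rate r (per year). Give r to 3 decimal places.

r ≈ 0.137 per year

A = (9430 − 536)/536 = 16.59328
7970 = 9430/(1 + 16.59328·e^(−r·33)) → e^(−33r) = (1.18319 − 1)/16.59328 = 0.01104
r = −ln(0.01104)/33 = 4.50625/33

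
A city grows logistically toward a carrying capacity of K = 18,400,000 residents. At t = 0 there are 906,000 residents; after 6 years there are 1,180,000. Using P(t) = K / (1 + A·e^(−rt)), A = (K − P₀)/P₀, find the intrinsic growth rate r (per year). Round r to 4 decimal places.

r ≈ 0.0467 per year

A = (18400000 − 906000)/906000 = 19.30905
1180000 = 18400000/(1 + 19.30905·e^(−r·6)) → e^(−6r) = (15.59322 − 1)/19.30905 = 0.755771
r = −ln(0.755771)/6 = 0.28002/6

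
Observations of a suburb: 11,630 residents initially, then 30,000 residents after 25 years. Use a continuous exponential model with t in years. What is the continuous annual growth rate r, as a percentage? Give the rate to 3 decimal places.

r ≈ 3.790% per year

30000 = 11630 · e^(r·25)
e^(25r) = 30000/11630 = 2.57954
r = ln(2.57954) / 25 = 0.94761 / 25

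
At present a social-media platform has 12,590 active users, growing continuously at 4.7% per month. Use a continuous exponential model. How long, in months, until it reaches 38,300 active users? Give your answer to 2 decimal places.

t ≈ 23.67 months

38300 = 12590 · e^(0.047·t)
t = ln(38300/12590) / 0.047 = ln(3.0421) / 0.047 = 1.11255 / 0.047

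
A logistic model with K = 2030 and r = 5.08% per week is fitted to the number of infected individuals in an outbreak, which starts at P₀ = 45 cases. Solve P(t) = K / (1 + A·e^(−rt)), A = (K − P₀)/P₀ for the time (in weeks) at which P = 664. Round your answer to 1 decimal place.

t ≈ 60.3 weeks

A = (2030 − 45)/45 = 44.11111
664 = 2030/(1 + 44.11111·e^(−0.0508t)) → 1 + 44.11111·e^(−0.0508t) = 3.05723
e^(−0.0508t) = 0.046637 → t = ln(21.442)/0.0508 = 3.06535/0.0508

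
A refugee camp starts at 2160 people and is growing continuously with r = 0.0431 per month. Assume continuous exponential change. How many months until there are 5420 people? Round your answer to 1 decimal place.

t ≈ 21.3 months

5420 = 2160 · e^(0.0431·t)
t = ln(5420/2160) / 0.0431 = ln(2.50926) / 0.0431 = 0.91999 / 0.0431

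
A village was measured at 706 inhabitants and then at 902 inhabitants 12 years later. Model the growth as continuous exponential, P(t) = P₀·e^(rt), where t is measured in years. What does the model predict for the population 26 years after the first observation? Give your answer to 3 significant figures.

r = ln(902/706) / 12 ≈ 0.020417 per year
P(26) = 706 · e^(0.020417·26) = 706 · 1.70035 ≈ 1200.44

≈ 1,200 inhabitants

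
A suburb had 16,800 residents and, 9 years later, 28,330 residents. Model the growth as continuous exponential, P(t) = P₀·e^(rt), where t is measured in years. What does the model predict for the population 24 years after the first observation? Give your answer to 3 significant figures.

≈ 67,700 residents

r = ln(28330/16800) / 9 ≈ 0.05806 per year
P(24) = 16800 · e^(0.05806·24) = 16800 · 4.02871 ≈ 67682.34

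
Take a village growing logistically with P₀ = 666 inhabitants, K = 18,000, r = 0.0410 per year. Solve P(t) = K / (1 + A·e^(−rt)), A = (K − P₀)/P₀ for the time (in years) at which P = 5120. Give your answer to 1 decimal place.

A = (18000 − 666)/666 = 26.02703
5120 = 18000/(1 + 26.02703·e^(−0.041t)) → 1 + 26.02703·e^(−0.041t) = 3.51562
e^(−0.041t) = 0.096654 → t = ln(10.34615)/0.041 = 2.33661/0.041

t ≈ 57.0 years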